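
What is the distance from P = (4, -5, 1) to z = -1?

distance = |a·x₀ + b·y₀ + c·z₀ - d| / √(a² + b² + c²)
  = |0·4 + 0·(-5) + 1·1 - (-1)| / √(0² + 0² + 1²)
  = |0 + 0 + 1 + 1| / √(0 + 0 + 1)
  = |2| / √1
  = 2 / 1
  ≈ 2

2


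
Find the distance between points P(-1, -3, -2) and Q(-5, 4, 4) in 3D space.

d = √[(x₂-x₁)² + (y₂-y₁)² + (z₂-z₁)²]
  = √[(-4)² + 7² + 6²]
  = √[16 + 49 + 36]
  = √101
  ≈ 10.05

10.05


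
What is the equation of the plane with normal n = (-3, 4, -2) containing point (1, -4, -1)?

The plane through P with normal n = (a, b, c) satisfies n·(r - P) = 0,
i.e. ax + by + cz = a·x₀ + b·y₀ + c·z₀.
d = (-3)·1 + 4·(-4) + (-2)·(-1)
  = -3 - 16 + 2
  = -17
Equation: -3x + 4y - 2z = -17

-3x + 4y - 2z = -17


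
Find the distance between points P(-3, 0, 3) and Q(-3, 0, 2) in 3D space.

d = √[(x₂-x₁)² + (y₂-y₁)² + (z₂-z₁)²]
  = √[0² + 0² + (-1)²]
  = √[0 + 0 + 1]
  = √1
  ≈ 1

1


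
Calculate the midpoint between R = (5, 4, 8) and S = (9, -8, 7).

M = ((x₁+x₂)/2, (y₁+y₂)/2, (z₁+z₂)/2)
  = ((5 + 9)/2, (4 - 8)/2, (8 + 7)/2)
  = (14/2, -4/2, 15/2)
  = (7, -2, 7.5)

(7, -2, 7.5)


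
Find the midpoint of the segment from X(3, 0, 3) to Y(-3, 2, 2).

M = ((x₁+x₂)/2, (y₁+y₂)/2, (z₁+z₂)/2)
  = ((3 - 3)/2, (0 + 2)/2, (3 + 2)/2)
  = (0/2, 2/2, 5/2)
  = (0, 1, 2.5)

(0, 1, 2.5)


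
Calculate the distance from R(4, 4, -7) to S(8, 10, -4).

d = √[(x₂-x₁)² + (y₂-y₁)² + (z₂-z₁)²]
  = √[4² + 6² + 3²]
  = √[16 + 36 + 9]
  = √61
  ≈ 7.81

7.81


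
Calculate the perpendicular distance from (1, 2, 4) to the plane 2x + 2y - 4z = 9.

distance = |a·x₀ + b·y₀ + c·z₀ - d| / √(a² + b² + c²)
  = |2·1 + 2·2 + (-4)·4 - 9| / √(2² + 2² + (-4)²)
  = |2 + 4 - 16 - 9| / √(4 + 4 + 16)
  = |-19| / √24
  = 19 / 4.899
  ≈ 3.878

3.878


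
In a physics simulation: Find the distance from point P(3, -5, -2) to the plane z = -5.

distance = |a·x₀ + b·y₀ + c·z₀ - d| / √(a² + b² + c²)
  = |0·3 + 0·(-5) + 1·(-2) - (-5)| / √(0² + 0² + 1²)
  = |0 + 0 - 2 + 5| / √(0 + 0 + 1)
  = |3| / √1
  = 3 / 1
  ≈ 3

3


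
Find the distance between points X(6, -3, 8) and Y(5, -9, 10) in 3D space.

d = √[(x₂-x₁)² + (y₂-y₁)² + (z₂-z₁)²]
  = √[(-1)² + (-6)² + 2²]
  = √[1 + 36 + 4]
  = √41
  ≈ 6.403

6.403


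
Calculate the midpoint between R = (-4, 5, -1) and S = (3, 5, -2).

M = ((x₁+x₂)/2, (y₁+y₂)/2, (z₁+z₂)/2)
  = ((-4 + 3)/2, (5 + 5)/2, (-1 - 2)/2)
  = (-1/2, 10/2, -3/2)
  = (-0.5, 5, -1.5)

(-0.5, 5, -1.5)


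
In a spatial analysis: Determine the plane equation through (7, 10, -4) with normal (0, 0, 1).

The plane through P with normal n = (a, b, c) satisfies n·(r - P) = 0,
i.e. ax + by + cz = a·x₀ + b·y₀ + c·z₀.
d = 0·7 + 0·10 + 1·(-4)
  = 0 + 0 - 4
  = -4
Equation: z = -4

z = -4


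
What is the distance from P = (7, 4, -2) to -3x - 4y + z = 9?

distance = |a·x₀ + b·y₀ + c·z₀ - d| / √(a² + b² + c²)
  = |(-3)·7 + (-4)·4 + 1·(-2) - 9| / √((-3)² + (-4)² + 1²)
  = |-21 - 16 - 2 - 9| / √(9 + 16 + 1)
  = |-48| / √26
  = 48 / 5.099
  ≈ 9.414

9.414


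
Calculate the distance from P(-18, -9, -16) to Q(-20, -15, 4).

d = √[(x₂-x₁)² + (y₂-y₁)² + (z₂-z₁)²]
  = √[(-2)² + (-6)² + 20²]
  = √[4 + 36 + 400]
  = √440
  ≈ 20.98

20.98


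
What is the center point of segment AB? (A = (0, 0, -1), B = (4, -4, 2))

M = ((x₁+x₂)/2, (y₁+y₂)/2, (z₁+z₂)/2)
  = ((0 + 4)/2, (0 - 4)/2, (-1 + 2)/2)
  = (4/2, -4/2, 1/2)
  = (2, -2, 0.5)

(2, -2, 0.5)


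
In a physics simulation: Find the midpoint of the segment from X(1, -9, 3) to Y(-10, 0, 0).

M = ((x₁+x₂)/2, (y₁+y₂)/2, (z₁+z₂)/2)
  = ((1 - 10)/2, (-9 + 0)/2, (3 + 0)/2)
  = (-9/2, -9/2, 3/2)
  = (-4.5, -4.5, 1.5)

(-4.5, -4.5, 1.5)


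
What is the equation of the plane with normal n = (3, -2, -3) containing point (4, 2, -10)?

The plane through P with normal n = (a, b, c) satisfies n·(r - P) = 0,
i.e. ax + by + cz = a·x₀ + b·y₀ + c·z₀.
d = 3·4 + (-2)·2 + (-3)·(-10)
  = 12 - 4 + 30
  = 38
Equation: 3x - 2y - 3z = 38

3x - 2y - 3z = 38


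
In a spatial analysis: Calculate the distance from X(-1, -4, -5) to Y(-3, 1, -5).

d = √[(x₂-x₁)² + (y₂-y₁)² + (z₂-z₁)²]
  = √[(-2)² + 5² + 0²]
  = √[4 + 25 + 0]
  = √29
  ≈ 5.385

5.385


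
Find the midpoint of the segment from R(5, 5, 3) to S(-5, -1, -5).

M = ((x₁+x₂)/2, (y₁+y₂)/2, (z₁+z₂)/2)
  = ((5 - 5)/2, (5 - 1)/2, (3 - 5)/2)
  = (0/2, 4/2, -2/2)
  = (0, 2, -1)

(0, 2, -1)


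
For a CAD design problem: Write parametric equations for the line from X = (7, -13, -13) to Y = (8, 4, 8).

Direction vector d = Y - X = (8 - 7, 4 + 13, 8 + 13) = (1, 17, 21)
Parametric form r = X + t·d:
x = 7 + t, y = -13 + 17t, z = -13 + 21t

x = 7 + t, y = -13 + 17t, z = -13 + 21t


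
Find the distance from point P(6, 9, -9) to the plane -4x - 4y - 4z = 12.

distance = |a·x₀ + b·y₀ + c·z₀ - d| / √(a² + b² + c²)
  = |(-4)·6 + (-4)·9 + (-4)·(-9) - 12| / √((-4)² + (-4)² + (-4)²)
  = |-24 - 36 + 36 - 12| / √(16 + 16 + 16)
  = |-36| / √48
  = 36 / 6.928
  ≈ 5.196

5.196


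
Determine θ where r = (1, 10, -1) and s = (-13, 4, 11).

r·s = 1·(-13) + 10·4 + (-1)·11 = -13 + 40 - 11 = 16
|r| = √(1² + 10² + (-1)²) = √102 ≈ 10.1
|s| = √((-13)² + 4² + 11²) = √306 ≈ 17.49
cos θ = (r·s)/(|r||s|) = 16/(10.1·17.49) ≈ 0.09056
θ = arccos(0.09056) ≈ 84.8°

84.8°


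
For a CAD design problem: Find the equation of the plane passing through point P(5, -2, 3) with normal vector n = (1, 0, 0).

The plane through P with normal n = (a, b, c) satisfies n·(r - P) = 0,
i.e. ax + by + cz = a·x₀ + b·y₀ + c·z₀.
d = 1·5 + 0·(-2) + 0·3
  = 5 + 0 + 0
  = 5
Equation: x = 5

x = 5


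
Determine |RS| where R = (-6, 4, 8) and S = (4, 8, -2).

d = √[(x₂-x₁)² + (y₂-y₁)² + (z₂-z₁)²]
  = √[10² + 4² + (-10)²]
  = √[100 + 16 + 100]
  = √216
  ≈ 14.7

14.7


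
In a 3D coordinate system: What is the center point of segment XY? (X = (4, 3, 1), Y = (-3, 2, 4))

M = ((x₁+x₂)/2, (y₁+y₂)/2, (z₁+z₂)/2)
  = ((4 - 3)/2, (3 + 2)/2, (1 + 4)/2)
  = (1/2, 5/2, 5/2)
  = (0.5, 2.5, 2.5)

(0.5, 2.5, 2.5)


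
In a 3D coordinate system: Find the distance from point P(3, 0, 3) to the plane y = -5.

distance = |a·x₀ + b·y₀ + c·z₀ - d| / √(a² + b² + c²)
  = |0·3 + 1·0 + 0·3 - (-5)| / √(0² + 1² + 0²)
  = |0 + 0 + 0 + 5| / √(0 + 1 + 0)
  = |5| / √1
  = 5 / 1
  ≈ 5

5


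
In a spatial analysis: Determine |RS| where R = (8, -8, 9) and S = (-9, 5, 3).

d = √[(x₂-x₁)² + (y₂-y₁)² + (z₂-z₁)²]
  = √[(-17)² + 13² + (-6)²]
  = √[289 + 169 + 36]
  = √494
  ≈ 22.23

22.23


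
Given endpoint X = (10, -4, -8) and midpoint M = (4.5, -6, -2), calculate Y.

Y = 2M - X
  = (2·4.5 - 10, 2·(-6) - (-4), 2·(-2) - (-8))
  = (9 - 10, -12 + 4, -4 + 8)
  = (-1, -8, 4)

(-1, -8, 4)


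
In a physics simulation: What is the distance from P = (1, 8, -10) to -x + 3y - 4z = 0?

distance = |a·x₀ + b·y₀ + c·z₀ - d| / √(a² + b² + c²)
  = |(-1)·1 + 3·8 + (-4)·(-10) - 0| / √((-1)² + 3² + (-4)²)
  = |-1 + 24 + 40 + 0| / √(1 + 9 + 16)
  = |63| / √26
  = 63 / 5.099
  ≈ 12.36

12.36


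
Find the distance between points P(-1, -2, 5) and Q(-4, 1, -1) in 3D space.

d = √[(x₂-x₁)² + (y₂-y₁)² + (z₂-z₁)²]
  = √[(-3)² + 3² + (-6)²]
  = √[9 + 9 + 36]
  = √54
  ≈ 7.348

7.348


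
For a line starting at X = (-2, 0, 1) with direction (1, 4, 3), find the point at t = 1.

P(t) = X + t·d
  = (-2 + 1·1, 0 + 4·1, 1 + 3·1)
  = (-2 + 1, 0 + 4, 1 + 3)
  = (-1, 4, 4)

(-1, 4, 4)


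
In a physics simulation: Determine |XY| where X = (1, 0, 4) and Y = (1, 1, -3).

d = √[(x₂-x₁)² + (y₂-y₁)² + (z₂-z₁)²]
  = √[0² + 1² + (-7)²]
  = √[0 + 1 + 49]
  = √50
  ≈ 7.071

7.071


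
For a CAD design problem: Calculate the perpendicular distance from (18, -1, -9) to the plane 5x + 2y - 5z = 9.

distance = |a·x₀ + b·y₀ + c·z₀ - d| / √(a² + b² + c²)
  = |5·18 + 2·(-1) + (-5)·(-9) - 9| / √(5² + 2² + (-5)²)
  = |90 - 2 + 45 - 9| / √(25 + 4 + 25)
  = |124| / √54
  = 124 / 7.348
  ≈ 16.87

16.87


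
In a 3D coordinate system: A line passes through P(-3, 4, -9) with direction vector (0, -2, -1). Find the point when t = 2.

P(t) = P + t·d
  = (-3 + 0·2, 4 + (-2)·2, -9 + (-1)·2)
  = (-3 + 0, 4 - 4, -9 - 2)
  = (-3, 0, -11)

(-3, 0, -11)


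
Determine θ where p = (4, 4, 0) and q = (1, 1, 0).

p·q = 4·1 + 4·1 + 0·0 = 4 + 4 + 0 = 8
|p| = √(4² + 4² + 0²) = √32 ≈ 5.657
|q| = √(1² + 1² + 0²) = √2 ≈ 1.414
cos θ = (p·q)/(|p||q|) = 8/(5.657·1.414) ≈ 1
θ = arccos(1) ≈ 0°

0°


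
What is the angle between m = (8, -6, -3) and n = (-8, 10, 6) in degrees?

m·n = 8·(-8) + (-6)·10 + (-3)·6 = -64 - 60 - 18 = -142
|m| = √(8² + (-6)² + (-3)²) = √109 ≈ 10.44
|n| = √((-8)² + 10² + 6²) = √200 ≈ 14.14
cos θ = (m·n)/(|m||n|) = -142/(10.44·14.14) ≈ -0.9617
θ = arccos(-0.9617) ≈ 164.1°

164.1°


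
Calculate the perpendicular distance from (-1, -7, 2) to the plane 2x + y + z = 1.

distance = |a·x₀ + b·y₀ + c·z₀ - d| / √(a² + b² + c²)
  = |2·(-1) + 1·(-7) + 1·2 - 1| / √(2² + 1² + 1²)
  = |-2 - 7 + 2 - 1| / √(4 + 1 + 1)
  = |-8| / √6
  = 8 / 2.449
  ≈ 3.266

3.266


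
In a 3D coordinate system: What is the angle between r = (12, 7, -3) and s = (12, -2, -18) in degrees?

r·s = 12·12 + 7·(-2) + (-3)·(-18) = 144 - 14 + 54 = 184
|r| = √(12² + 7² + (-3)²) = √202 ≈ 14.21
|s| = √(12² + (-2)² + (-18)²) = √472 ≈ 21.73
cos θ = (r·s)/(|r||s|) = 184/(14.21·21.73) ≈ 0.5959
θ = arccos(0.5959) ≈ 53.42°

53.42°


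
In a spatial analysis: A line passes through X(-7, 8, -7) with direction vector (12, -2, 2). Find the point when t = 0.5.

P(t) = X + t·d
  = (-7 + 12·0.5, 8 + (-2)·0.5, -7 + 2·0.5)
  = (-7 + 6, 8 - 1, -7 + 1)
  = (-1, 7, -6)

(-1, 7, -6)


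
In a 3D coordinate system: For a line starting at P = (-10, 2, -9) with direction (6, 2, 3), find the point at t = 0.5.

P(t) = P + t·d
  = (-10 + 6·0.5, 2 + 2·0.5, -9 + 3·0.5)
  = (-10 + 3, 2 + 1, -9 + 1.5)
  = (-7, 3, -7.5)

(-7, 3, -7.5)


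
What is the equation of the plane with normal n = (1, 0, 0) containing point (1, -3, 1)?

The plane through P with normal n = (a, b, c) satisfies n·(r - P) = 0,
i.e. ax + by + cz = a·x₀ + b·y₀ + c·z₀.
d = 1·1 + 0·(-3) + 0·1
  = 1 + 0 + 0
  = 1
Equation: x = 1

x = 1


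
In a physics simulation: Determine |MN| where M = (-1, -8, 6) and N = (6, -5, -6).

d = √[(x₂-x₁)² + (y₂-y₁)² + (z₂-z₁)²]
  = √[7² + 3² + (-12)²]
  = √[49 + 9 + 144]
  = √202
  ≈ 14.21

14.21


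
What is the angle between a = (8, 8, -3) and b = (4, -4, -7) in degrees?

a·b = 8·4 + 8·(-4) + (-3)·(-7) = 32 - 32 + 21 = 21
|a| = √(8² + 8² + (-3)²) = √137 ≈ 11.7
|b| = √(4² + (-4)² + (-7)²) = √81 ≈ 9
cos θ = (a·b)/(|a||b|) = 21/(11.7·9) ≈ 0.1994
θ = arccos(0.1994) ≈ 78.5°

78.5°


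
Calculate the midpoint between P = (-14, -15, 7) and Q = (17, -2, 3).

M = ((x₁+x₂)/2, (y₁+y₂)/2, (z₁+z₂)/2)
  = ((-14 + 17)/2, (-15 - 2)/2, (7 + 3)/2)
  = (3/2, -17/2, 10/2)
  = (1.5, -8.5, 5)

(1.5, -8.5, 5)


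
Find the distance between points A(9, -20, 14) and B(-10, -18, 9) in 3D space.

d = √[(x₂-x₁)² + (y₂-y₁)² + (z₂-z₁)²]
  = √[(-19)² + 2² + (-5)²]
  = √[361 + 4 + 25]
  = √390
  ≈ 19.75

19.75


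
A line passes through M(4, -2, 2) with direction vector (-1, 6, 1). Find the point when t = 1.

P(t) = M + t·d
  = (4 + (-1)·1, -2 + 6·1, 2 + 1·1)
  = (4 - 1, -2 + 6, 2 + 1)
  = (3, 4, 3)

(3, 4, 3)


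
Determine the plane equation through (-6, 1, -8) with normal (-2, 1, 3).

The plane through P with normal n = (a, b, c) satisfies n·(r - P) = 0,
i.e. ax + by + cz = a·x₀ + b·y₀ + c·z₀.
d = (-2)·(-6) + 1·1 + 3·(-8)
  = 12 + 1 - 24
  = -11
Equation: -2x + y + 3z = -11

-2x + y + 3z = -11


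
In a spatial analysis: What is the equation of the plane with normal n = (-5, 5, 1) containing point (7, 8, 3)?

The plane through P with normal n = (a, b, c) satisfies n·(r - P) = 0,
i.e. ax + by + cz = a·x₀ + b·y₀ + c·z₀.
d = (-5)·7 + 5·8 + 1·3
  = -35 + 40 + 3
  = 8
Equation: -5x + 5y + z = 8

-5x + 5y + z = 8


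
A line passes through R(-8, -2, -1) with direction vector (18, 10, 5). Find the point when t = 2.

P(t) = R + t·d
  = (-8 + 18·2, -2 + 10·2, -1 + 5·2)
  = (-8 + 36, -2 + 20, -1 + 10)
  = (28, 18, 9)

(28, 18, 9)


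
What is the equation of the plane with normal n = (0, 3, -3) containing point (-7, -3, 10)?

The plane through P with normal n = (a, b, c) satisfies n·(r - P) = 0,
i.e. ax + by + cz = a·x₀ + b·y₀ + c·z₀.
d = 0·(-7) + 3·(-3) + (-3)·10
  = 0 - 9 - 30
  = -39
Equation: 3y - 3z = -39

3y - 3z = -39


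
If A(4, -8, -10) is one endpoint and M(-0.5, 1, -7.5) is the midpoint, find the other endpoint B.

B = 2M - A
  = (2·(-0.5) - 4, 2·1 - (-8), 2·(-7.5) - (-10))
  = (-1 - 4, 2 + 8, -15 + 10)
  = (-5, 10, -5)

(-5, 10, -5)


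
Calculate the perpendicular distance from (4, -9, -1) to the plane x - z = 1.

distance = |a·x₀ + b·y₀ + c·z₀ - d| / √(a² + b² + c²)
  = |1·4 + 0·(-9) + (-1)·(-1) - 1| / √(1² + 0² + (-1)²)
  = |4 + 0 + 1 - 1| / √(1 + 0 + 1)
  = |4| / √2
  = 4 / 1.414
  ≈ 2.828

2.828


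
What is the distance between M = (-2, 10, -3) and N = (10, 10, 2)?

d = √[(x₂-x₁)² + (y₂-y₁)² + (z₂-z₁)²]
  = √[12² + 0² + 5²]
  = √[144 + 0 + 25]
  = √169
  ≈ 13

13


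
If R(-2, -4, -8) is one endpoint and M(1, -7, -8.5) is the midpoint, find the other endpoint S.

S = 2M - R
  = (2·1 - (-2), 2·(-7) - (-4), 2·(-8.5) - (-8))
  = (2 + 2, -14 + 4, -17 + 8)
  = (4, -10, -9)

(4, -10, -9)


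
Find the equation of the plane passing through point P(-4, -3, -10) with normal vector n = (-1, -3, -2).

The plane through P with normal n = (a, b, c) satisfies n·(r - P) = 0,
i.e. ax + by + cz = a·x₀ + b·y₀ + c·z₀.
d = (-1)·(-4) + (-3)·(-3) + (-2)·(-10)
  = 4 + 9 + 20
  = 33
Equation: -x - 3y - 2z = 33

-x - 3y - 2z = 33


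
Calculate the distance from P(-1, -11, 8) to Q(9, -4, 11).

d = √[(x₂-x₁)² + (y₂-y₁)² + (z₂-z₁)²]
  = √[10² + 7² + 3²]
  = √[100 + 49 + 9]
  = √158
  ≈ 12.57

12.57


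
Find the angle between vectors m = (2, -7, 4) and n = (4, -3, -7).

m·n = 2·4 + (-7)·(-3) + 4·(-7) = 8 + 21 - 28 = 1
|m| = √(2² + (-7)² + 4²) = √69 ≈ 8.307
|n| = √(4² + (-3)² + (-7)²) = √74 ≈ 8.602
cos θ = (m·n)/(|m||n|) = 1/(8.307·8.602) ≈ 0.01399
θ = arccos(0.01399) ≈ 89.2°

89.2°


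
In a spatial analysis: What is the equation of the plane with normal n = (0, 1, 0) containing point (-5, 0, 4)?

The plane through P with normal n = (a, b, c) satisfies n·(r - P) = 0,
i.e. ax + by + cz = a·x₀ + b·y₀ + c·z₀.
d = 0·(-5) + 1·0 + 0·4
  = 0 + 0 + 0
  = 0
Equation: y = 0

y = 0


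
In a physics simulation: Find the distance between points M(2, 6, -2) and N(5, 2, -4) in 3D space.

d = √[(x₂-x₁)² + (y₂-y₁)² + (z₂-z₁)²]
  = √[3² + (-4)² + (-2)²]
  = √[9 + 16 + 4]
  = √29
  ≈ 5.385

5.385


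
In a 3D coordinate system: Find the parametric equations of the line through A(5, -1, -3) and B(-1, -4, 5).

Direction vector d = B - A = (-1 - 5, -4 + 1, 5 + 3) = (-6, -3, 8)
Parametric form r = A + t·d:
x = 5 - 6t, y = -1 - 3t, z = -3 + 8t

x = 5 - 6t, y = -1 - 3t, z = -3 + 8t


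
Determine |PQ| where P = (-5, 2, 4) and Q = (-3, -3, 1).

d = √[(x₂-x₁)² + (y₂-y₁)² + (z₂-z₁)²]
  = √[2² + (-5)² + (-3)²]
  = √[4 + 25 + 9]
  = √38
  ≈ 6.164

6.164


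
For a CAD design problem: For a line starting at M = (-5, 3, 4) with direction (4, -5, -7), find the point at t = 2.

P(t) = M + t·d
  = (-5 + 4·2, 3 + (-5)·2, 4 + (-7)·2)
  = (-5 + 8, 3 - 10, 4 - 14)
  = (3, -7, -10)

(3, -7, -10)


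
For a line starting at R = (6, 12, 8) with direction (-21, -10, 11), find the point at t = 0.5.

P(t) = R + t·d
  = (6 + (-21)·0.5, 12 + (-10)·0.5, 8 + 11·0.5)
  = (6 - 10.5, 12 - 5, 8 + 5.5)
  = (-4.5, 7, 13.5)

(-4.5, 7, 13.5)


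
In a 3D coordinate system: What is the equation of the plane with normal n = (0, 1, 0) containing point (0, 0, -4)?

The plane through P with normal n = (a, b, c) satisfies n·(r - P) = 0,
i.e. ax + by + cz = a·x₀ + b·y₀ + c·z₀.
d = 0·0 + 1·0 + 0·(-4)
  = 0 + 0 + 0
  = 0
Equation: y = 0

y = 0


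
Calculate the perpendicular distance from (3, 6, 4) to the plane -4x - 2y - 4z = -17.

distance = |a·x₀ + b·y₀ + c·z₀ - d| / √(a² + b² + c²)
  = |(-4)·3 + (-2)·6 + (-4)·4 - (-17)| / √((-4)² + (-2)² + (-4)²)
  = |-12 - 12 - 16 + 17| / √(16 + 4 + 16)
  = |-23| / √36
  = 23 / 6
  ≈ 3.833

3.833


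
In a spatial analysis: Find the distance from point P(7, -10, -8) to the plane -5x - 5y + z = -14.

distance = |a·x₀ + b·y₀ + c·z₀ - d| / √(a² + b² + c²)
  = |(-5)·7 + (-5)·(-10) + 1·(-8) - (-14)| / √((-5)² + (-5)² + 1²)
  = |-35 + 50 - 8 + 14| / √(25 + 25 + 1)
  = |21| / √51
  = 21 / 7.141
  ≈ 2.941

2.941


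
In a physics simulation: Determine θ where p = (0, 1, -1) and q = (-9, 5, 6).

p·q = 0·(-9) + 1·5 + (-1)·6 = 0 + 5 - 6 = -1
|p| = √(0² + 1² + (-1)²) = √2 ≈ 1.414
|q| = √((-9)² + 5² + 6²) = √142 ≈ 11.92
cos θ = (p·q)/(|p||q|) = -1/(1.414·11.92) ≈ -0.05934
θ = arccos(-0.05934) ≈ 93.4°

93.4°


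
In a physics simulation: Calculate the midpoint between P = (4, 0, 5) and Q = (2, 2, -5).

M = ((x₁+x₂)/2, (y₁+y₂)/2, (z₁+z₂)/2)
  = ((4 + 2)/2, (0 + 2)/2, (5 - 5)/2)
  = (6/2, 2/2, 0/2)
  = (3, 1, 0)

(3, 1, 0)


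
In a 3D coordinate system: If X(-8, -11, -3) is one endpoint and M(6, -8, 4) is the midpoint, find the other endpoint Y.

Y = 2M - X
  = (2·6 - (-8), 2·(-8) - (-11), 2·4 - (-3))
  = (12 + 8, -16 + 11, 8 + 3)
  = (20, -5, 11)

(20, -5, 11)


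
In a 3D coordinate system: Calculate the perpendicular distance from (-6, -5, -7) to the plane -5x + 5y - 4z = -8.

distance = |a·x₀ + b·y₀ + c·z₀ - d| / √(a² + b² + c²)
  = |(-5)·(-6) + 5·(-5) + (-4)·(-7) - (-8)| / √((-5)² + 5² + (-4)²)
  = |30 - 25 + 28 + 8| / √(25 + 25 + 16)
  = |41| / √66
  = 41 / 8.124
  ≈ 5.047

5.047


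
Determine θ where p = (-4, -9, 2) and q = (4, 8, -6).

p·q = (-4)·4 + (-9)·8 + 2·(-6) = -16 - 72 - 12 = -100
|p| = √((-4)² + (-9)² + 2²) = √101 ≈ 10.05
|q| = √(4² + 8² + (-6)²) = √116 ≈ 10.77
cos θ = (p·q)/(|p||q|) = -100/(10.05·10.77) ≈ -0.9239
θ = arccos(-0.9239) ≈ 157.5°

157.5°


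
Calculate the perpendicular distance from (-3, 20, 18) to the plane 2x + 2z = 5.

distance = |a·x₀ + b·y₀ + c·z₀ - d| / √(a² + b² + c²)
  = |2·(-3) + 0·20 + 2·18 - 5| / √(2² + 0² + 2²)
  = |-6 + 0 + 36 - 5| / √(4 + 0 + 4)
  = |25| / √8
  = 25 / 2.828
  ≈ 8.839

8.839


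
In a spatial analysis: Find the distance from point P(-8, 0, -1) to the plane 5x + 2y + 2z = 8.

distance = |a·x₀ + b·y₀ + c·z₀ - d| / √(a² + b² + c²)
  = |5·(-8) + 2·0 + 2·(-1) - 8| / √(5² + 2² + 2²)
  = |-40 + 0 - 2 - 8| / √(25 + 4 + 4)
  = |-50| / √33
  = 50 / 5.745
  ≈ 8.704

8.704


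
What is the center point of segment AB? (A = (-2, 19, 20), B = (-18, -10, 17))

M = ((x₁+x₂)/2, (y₁+y₂)/2, (z₁+z₂)/2)
  = ((-2 - 18)/2, (19 - 10)/2, (20 + 17)/2)
  = (-20/2, 9/2, 37/2)
  = (-10, 4.5, 18.5)

(-10, 4.5, 18.5)


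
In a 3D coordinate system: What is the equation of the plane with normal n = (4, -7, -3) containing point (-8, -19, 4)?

The plane through P with normal n = (a, b, c) satisfies n·(r - P) = 0,
i.e. ax + by + cz = a·x₀ + b·y₀ + c·z₀.
d = 4·(-8) + (-7)·(-19) + (-3)·4
  = -32 + 133 - 12
  = 89
Equation: 4x - 7y - 3z = 89

4x - 7y - 3z = 89


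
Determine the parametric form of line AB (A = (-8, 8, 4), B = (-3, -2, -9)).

Direction vector d = B - A = (-3 + 8, -2 - 8, -9 - 4) = (5, -10, -13)
Parametric form r = A + t·d:
x = -8 + 5t, y = 8 - 10t, z = 4 - 13t

x = -8 + 5t, y = 8 - 10t, z = 4 - 13t


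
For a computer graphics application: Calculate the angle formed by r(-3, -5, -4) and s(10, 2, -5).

r·s = (-3)·10 + (-5)·2 + (-4)·(-5) = -30 - 10 + 20 = -20
|r| = √((-3)² + (-5)² + (-4)²) = √50 ≈ 7.071
|s| = √(10² + 2² + (-5)²) = √129 ≈ 11.36
cos θ = (r·s)/(|r||s|) = -20/(7.071·11.36) ≈ -0.249
θ = arccos(-0.249) ≈ 104.4°

104.4°


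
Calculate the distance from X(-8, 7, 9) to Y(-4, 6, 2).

d = √[(x₂-x₁)² + (y₂-y₁)² + (z₂-z₁)²]
  = √[4² + (-1)² + (-7)²]
  = √[16 + 1 + 49]
  = √66
  ≈ 8.124

8.124


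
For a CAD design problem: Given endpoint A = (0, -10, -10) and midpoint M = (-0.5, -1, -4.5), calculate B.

B = 2M - A
  = (2·(-0.5) - 0, 2·(-1) - (-10), 2·(-4.5) - (-10))
  = (-1 + 0, -2 + 10, -9 + 10)
  = (-1, 8, 1)

(-1, 8, 1)


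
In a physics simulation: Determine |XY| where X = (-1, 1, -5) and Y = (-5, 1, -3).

d = √[(x₂-x₁)² + (y₂-y₁)² + (z₂-z₁)²]
  = √[(-4)² + 0² + 2²]
  = √[16 + 0 + 4]
  = √20
  ≈ 4.472

4.472


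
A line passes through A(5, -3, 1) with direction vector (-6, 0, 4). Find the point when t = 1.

P(t) = A + t·d
  = (5 + (-6)·1, -3 + 0·1, 1 + 4·1)
  = (5 - 6, -3 + 0, 1 + 4)
  = (-1, -3, 5)

(-1, -3, 5)


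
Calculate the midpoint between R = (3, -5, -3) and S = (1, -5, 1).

M = ((x₁+x₂)/2, (y₁+y₂)/2, (z₁+z₂)/2)
  = ((3 + 1)/2, (-5 - 5)/2, (-3 + 1)/2)
  = (4/2, -10/2, -2/2)
  = (2, -5, -1)

(2, -5, -1)


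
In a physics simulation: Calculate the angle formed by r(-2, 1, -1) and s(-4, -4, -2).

r·s = (-2)·(-4) + 1·(-4) + (-1)·(-2) = 8 - 4 + 2 = 6
|r| = √((-2)² + 1² + (-1)²) = √6 ≈ 2.449
|s| = √((-4)² + (-4)² + (-2)²) = √36 ≈ 6
cos θ = (r·s)/(|r||s|) = 6/(2.449·6) ≈ 0.4082
θ = arccos(0.4082) ≈ 65.91°

65.91°


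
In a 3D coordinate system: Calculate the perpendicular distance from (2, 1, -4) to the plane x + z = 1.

distance = |a·x₀ + b·y₀ + c·z₀ - d| / √(a² + b² + c²)
  = |1·2 + 0·1 + 1·(-4) - 1| / √(1² + 0² + 1²)
  = |2 + 0 - 4 - 1| / √(1 + 0 + 1)
  = |-3| / √2
  = 3 / 1.414
  ≈ 2.121

2.121


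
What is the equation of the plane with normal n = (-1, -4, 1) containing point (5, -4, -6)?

The plane through P with normal n = (a, b, c) satisfies n·(r - P) = 0,
i.e. ax + by + cz = a·x₀ + b·y₀ + c·z₀.
d = (-1)·5 + (-4)·(-4) + 1·(-6)
  = -5 + 16 - 6
  = 5
Equation: -x - 4y + z = 5

-x - 4y + z = 5


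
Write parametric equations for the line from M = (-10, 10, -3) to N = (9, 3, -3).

Direction vector d = N - M = (9 + 10, 3 - 10, -3 + 3) = (19, -7, 0)
Parametric form r = M + t·d:
x = -10 + 19t, y = 10 - 7t, z = -3

x = -10 + 19t, y = 10 - 7t, z = -3


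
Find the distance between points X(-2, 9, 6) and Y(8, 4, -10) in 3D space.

d = √[(x₂-x₁)² + (y₂-y₁)² + (z₂-z₁)²]
  = √[10² + (-5)² + (-16)²]
  = √[100 + 25 + 256]
  = √381
  ≈ 19.52

19.52


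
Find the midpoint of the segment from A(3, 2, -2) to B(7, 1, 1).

M = ((x₁+x₂)/2, (y₁+y₂)/2, (z₁+z₂)/2)
  = ((3 + 7)/2, (2 + 1)/2, (-2 + 1)/2)
  = (10/2, 3/2, -1/2)
  = (5, 1.5, -0.5)

(5, 1.5, -0.5)


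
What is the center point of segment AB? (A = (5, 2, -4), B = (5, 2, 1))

M = ((x₁+x₂)/2, (y₁+y₂)/2, (z₁+z₂)/2)
  = ((5 + 5)/2, (2 + 2)/2, (-4 + 1)/2)
  = (10/2, 4/2, -3/2)
  = (5, 2, -1.5)

(5, 2, -1.5)


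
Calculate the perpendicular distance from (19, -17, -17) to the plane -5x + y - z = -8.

distance = |a·x₀ + b·y₀ + c·z₀ - d| / √(a² + b² + c²)
  = |(-5)·19 + 1·(-17) + (-1)·(-17) - (-8)| / √((-5)² + 1² + (-1)²)
  = |-95 - 17 + 17 + 8| / √(25 + 1 + 1)
  = |-87| / √27
  = 87 / 5.196
  ≈ 16.74

16.74


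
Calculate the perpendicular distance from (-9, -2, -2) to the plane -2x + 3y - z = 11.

distance = |a·x₀ + b·y₀ + c·z₀ - d| / √(a² + b² + c²)
  = |(-2)·(-9) + 3·(-2) + (-1)·(-2) - 11| / √((-2)² + 3² + (-1)²)
  = |18 - 6 + 2 - 11| / √(4 + 9 + 1)
  = |3| / √14
  = 3 / 3.742
  ≈ 0.8018

0.8018


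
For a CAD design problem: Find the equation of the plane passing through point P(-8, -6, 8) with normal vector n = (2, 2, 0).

The plane through P with normal n = (a, b, c) satisfies n·(r - P) = 0,
i.e. ax + by + cz = a·x₀ + b·y₀ + c·z₀.
d = 2·(-8) + 2·(-6) + 0·8
  = -16 - 12 + 0
  = -28
Equation: 2x + 2y = -28

2x + 2y = -28


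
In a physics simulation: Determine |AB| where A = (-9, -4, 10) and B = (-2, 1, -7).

d = √[(x₂-x₁)² + (y₂-y₁)² + (z₂-z₁)²]
  = √[7² + 5² + (-17)²]
  = √[49 + 25 + 289]
  = √363
  ≈ 19.05

19.05


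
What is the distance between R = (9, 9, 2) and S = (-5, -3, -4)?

d = √[(x₂-x₁)² + (y₂-y₁)² + (z₂-z₁)²]
  = √[(-14)² + (-12)² + (-6)²]
  = √[196 + 144 + 36]
  = √376
  ≈ 19.39

19.39


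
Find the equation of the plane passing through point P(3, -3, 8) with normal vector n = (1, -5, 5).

The plane through P with normal n = (a, b, c) satisfies n·(r - P) = 0,
i.e. ax + by + cz = a·x₀ + b·y₀ + c·z₀.
d = 1·3 + (-5)·(-3) + 5·8
  = 3 + 15 + 40
  = 58
Equation: x - 5y + 5z = 58

x - 5y + 5z = 58


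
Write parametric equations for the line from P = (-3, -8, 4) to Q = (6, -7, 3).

Direction vector d = Q - P = (6 + 3, -7 + 8, 3 - 4) = (9, 1, -1)
Parametric form r = P + t·d:
x = -3 + 9t, y = -8 + t, z = 4 - t

x = -3 + 9t, y = -8 + t, z = 4 - t


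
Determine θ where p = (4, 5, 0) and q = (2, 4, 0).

p·q = 4·2 + 5·4 + 0·0 = 8 + 20 + 0 = 28
|p| = √(4² + 5² + 0²) = √41 ≈ 6.403
|q| = √(2² + 4² + 0²) = √20 ≈ 4.472
cos θ = (p·q)/(|p||q|) = 28/(6.403·4.472) ≈ 0.9778
θ = arccos(0.9778) ≈ 12.09°

12.09°


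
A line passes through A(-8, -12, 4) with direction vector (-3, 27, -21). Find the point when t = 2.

P(t) = A + t·d
  = (-8 + (-3)·2, -12 + 27·2, 4 + (-21)·2)
  = (-8 - 6, -12 + 54, 4 - 42)
  = (-14, 42, -38)

(-14, 42, -38)


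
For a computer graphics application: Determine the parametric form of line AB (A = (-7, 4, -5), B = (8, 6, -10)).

Direction vector d = B - A = (8 + 7, 6 - 4, -10 + 5) = (15, 2, -5)
Parametric form r = A + t·d:
x = -7 + 15t, y = 4 + 2t, z = -5 - 5t

x = -7 + 15t, y = 4 + 2t, z = -5 - 5t


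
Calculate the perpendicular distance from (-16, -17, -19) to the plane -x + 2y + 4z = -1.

distance = |a·x₀ + b·y₀ + c·z₀ - d| / √(a² + b² + c²)
  = |(-1)·(-16) + 2·(-17) + 4·(-19) - (-1)| / √((-1)² + 2² + 4²)
  = |16 - 34 - 76 + 1| / √(1 + 4 + 16)
  = |-93| / √21
  = 93 / 4.583
  ≈ 20.29

20.29


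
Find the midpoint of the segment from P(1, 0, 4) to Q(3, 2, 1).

M = ((x₁+x₂)/2, (y₁+y₂)/2, (z₁+z₂)/2)
  = ((1 + 3)/2, (0 + 2)/2, (4 + 1)/2)
  = (4/2, 2/2, 5/2)
  = (2, 1, 2.5)

(2, 1, 2.5)


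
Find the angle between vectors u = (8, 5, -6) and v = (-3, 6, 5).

u·v = 8·(-3) + 5·6 + (-6)·5 = -24 + 30 - 30 = -24
|u| = √(8² + 5² + (-6)²) = √125 ≈ 11.18
|v| = √((-3)² + 6² + 5²) = √70 ≈ 8.367
cos θ = (u·v)/(|u||v|) = -24/(11.18·8.367) ≈ -0.2566
θ = arccos(-0.2566) ≈ 104.9°

104.9°


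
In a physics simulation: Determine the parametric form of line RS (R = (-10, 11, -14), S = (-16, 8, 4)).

Direction vector d = S - R = (-16 + 10, 8 - 11, 4 + 14) = (-6, -3, 18)
Parametric form r = R + t·d:
x = -10 - 6t, y = 11 - 3t, z = -14 + 18t

x = -10 - 6t, y = 11 - 3t, z = -14 + 18t


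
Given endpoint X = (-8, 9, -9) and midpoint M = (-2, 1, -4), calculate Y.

Y = 2M - X
  = (2·(-2) - (-8), 2·1 - 9, 2·(-4) - (-9))
  = (-4 + 8, 2 - 9, -8 + 9)
  = (4, -7, 1)

(4, -7, 1)


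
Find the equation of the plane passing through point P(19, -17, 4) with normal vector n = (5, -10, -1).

The plane through P with normal n = (a, b, c) satisfies n·(r - P) = 0,
i.e. ax + by + cz = a·x₀ + b·y₀ + c·z₀.
d = 5·19 + (-10)·(-17) + (-1)·4
  = 95 + 170 - 4
  = 261
Equation: 5x - 10y - z = 261

5x - 10y - z = 261


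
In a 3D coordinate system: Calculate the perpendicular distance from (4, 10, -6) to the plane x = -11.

distance = |a·x₀ + b·y₀ + c·z₀ - d| / √(a² + b² + c²)
  = |1·4 + 0·10 + 0·(-6) - (-11)| / √(1² + 0² + 0²)
  = |4 + 0 + 0 + 11| / √(1 + 0 + 0)
  = |15| / √1
  = 15 / 1
  ≈ 15

15


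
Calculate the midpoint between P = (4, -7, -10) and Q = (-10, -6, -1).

M = ((x₁+x₂)/2, (y₁+y₂)/2, (z₁+z₂)/2)
  = ((4 - 10)/2, (-7 - 6)/2, (-10 - 1)/2)
  = (-6/2, -13/2, -11/2)
  = (-3, -6.5, -5.5)

(-3, -6.5, -5.5)


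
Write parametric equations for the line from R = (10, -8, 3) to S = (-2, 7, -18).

Direction vector d = S - R = (-2 - 10, 7 + 8, -18 - 3) = (-12, 15, -21)
Parametric form r = R + t·d:
x = 10 - 12t, y = -8 + 15t, z = 3 - 21t

x = 10 - 12t, y = -8 + 15t, z = 3 - 21t


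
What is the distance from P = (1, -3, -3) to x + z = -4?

distance = |a·x₀ + b·y₀ + c·z₀ - d| / √(a² + b² + c²)
  = |1·1 + 0·(-3) + 1·(-3) - (-4)| / √(1² + 0² + 1²)
  = |1 + 0 - 3 + 4| / √(1 + 0 + 1)
  = |2| / √2
  = 2 / 1.414
  ≈ 1.414

1.414


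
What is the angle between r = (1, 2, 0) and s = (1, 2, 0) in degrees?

r·s = 1·1 + 2·2 + 0·0 = 1 + 4 + 0 = 5
|r| = √(1² + 2² + 0²) = √5 ≈ 2.236
|s| = √(1² + 2² + 0²) = √5 ≈ 2.236
cos θ = (r·s)/(|r||s|) = 5/(2.236·2.236) ≈ 1
θ = arccos(1) ≈ 0°

0°


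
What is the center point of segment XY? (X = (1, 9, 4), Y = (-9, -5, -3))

M = ((x₁+x₂)/2, (y₁+y₂)/2, (z₁+z₂)/2)
  = ((1 - 9)/2, (9 - 5)/2, (4 - 3)/2)
  = (-8/2, 4/2, 1/2)
  = (-4, 2, 0.5)

(-4, 2, 0.5)


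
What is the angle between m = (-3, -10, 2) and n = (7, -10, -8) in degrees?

m·n = (-3)·7 + (-10)·(-10) + 2·(-8) = -21 + 100 - 16 = 63
|m| = √((-3)² + (-10)² + 2²) = √113 ≈ 10.63
|n| = √(7² + (-10)² + (-8)²) = √213 ≈ 14.59
cos θ = (m·n)/(|m||n|) = 63/(10.63·14.59) ≈ 0.4061
θ = arccos(0.4061) ≈ 66.04°

66.04°


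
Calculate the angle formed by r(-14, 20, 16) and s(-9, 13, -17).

r·s = (-14)·(-9) + 20·13 + 16·(-17) = 126 + 260 - 272 = 114
|r| = √((-14)² + 20² + 16²) = √852 ≈ 29.19
|s| = √((-9)² + 13² + (-17)²) = √539 ≈ 23.22
cos θ = (r·s)/(|r||s|) = 114/(29.19·23.22) ≈ 0.1682
θ = arccos(0.1682) ≈ 80.32°

80.32°


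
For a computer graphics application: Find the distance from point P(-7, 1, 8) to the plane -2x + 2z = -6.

distance = |a·x₀ + b·y₀ + c·z₀ - d| / √(a² + b² + c²)
  = |(-2)·(-7) + 0·1 + 2·8 - (-6)| / √((-2)² + 0² + 2²)
  = |14 + 0 + 16 + 6| / √(4 + 0 + 4)
  = |36| / √8
  = 36 / 2.828
  ≈ 12.73

12.73


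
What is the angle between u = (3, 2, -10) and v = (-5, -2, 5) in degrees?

u·v = 3·(-5) + 2·(-2) + (-10)·5 = -15 - 4 - 50 = -69
|u| = √(3² + 2² + (-10)²) = √113 ≈ 10.63
|v| = √((-5)² + (-2)² + 5²) = √54 ≈ 7.348
cos θ = (u·v)/(|u||v|) = -69/(10.63·7.348) ≈ -0.8833
θ = arccos(-0.8833) ≈ 152°

152°


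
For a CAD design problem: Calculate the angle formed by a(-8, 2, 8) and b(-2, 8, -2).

a·b = (-8)·(-2) + 2·8 + 8·(-2) = 16 + 16 - 16 = 16
|a| = √((-8)² + 2² + 8²) = √132 ≈ 11.49
|b| = √((-2)² + 8² + (-2)²) = √72 ≈ 8.485
cos θ = (a·b)/(|a||b|) = 16/(11.49·8.485) ≈ 0.1641
θ = arccos(0.1641) ≈ 80.55°

80.55°


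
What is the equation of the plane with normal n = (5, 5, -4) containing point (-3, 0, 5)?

The plane through P with normal n = (a, b, c) satisfies n·(r - P) = 0,
i.e. ax + by + cz = a·x₀ + b·y₀ + c·z₀.
d = 5·(-3) + 5·0 + (-4)·5
  = -15 + 0 - 20
  = -35
Equation: 5x + 5y - 4z = -35

5x + 5y - 4z = -35


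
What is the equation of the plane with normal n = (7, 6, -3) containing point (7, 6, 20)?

The plane through P with normal n = (a, b, c) satisfies n·(r - P) = 0,
i.e. ax + by + cz = a·x₀ + b·y₀ + c·z₀.
d = 7·7 + 6·6 + (-3)·20
  = 49 + 36 - 60
  = 25
Equation: 7x + 6y - 3z = 25

7x + 6y - 3z = 25


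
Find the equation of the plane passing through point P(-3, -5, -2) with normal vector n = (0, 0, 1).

The plane through P with normal n = (a, b, c) satisfies n·(r - P) = 0,
i.e. ax + by + cz = a·x₀ + b·y₀ + c·z₀.
d = 0·(-3) + 0·(-5) + 1·(-2)
  = 0 + 0 - 2
  = -2
Equation: z = -2

z = -2


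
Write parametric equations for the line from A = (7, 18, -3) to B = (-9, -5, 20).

Direction vector d = B - A = (-9 - 7, -5 - 18, 20 + 3) = (-16, -23, 23)
Parametric form r = A + t·d:
x = 7 - 16t, y = 18 - 23t, z = -3 + 23t

x = 7 - 16t, y = 18 - 23t, z = -3 + 23t


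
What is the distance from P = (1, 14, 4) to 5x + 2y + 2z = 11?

distance = |a·x₀ + b·y₀ + c·z₀ - d| / √(a² + b² + c²)
  = |5·1 + 2·14 + 2·4 - 11| / √(5² + 2² + 2²)
  = |5 + 28 + 8 - 11| / √(25 + 4 + 4)
  = |30| / √33
  = 30 / 5.745
  ≈ 5.222

5.222


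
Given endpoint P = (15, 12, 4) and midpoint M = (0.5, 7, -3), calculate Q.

Q = 2M - P
  = (2·0.5 - 15, 2·7 - 12, 2·(-3) - 4)
  = (1 - 15, 14 - 12, -6 - 4)
  = (-14, 2, -10)

(-14, 2, -10)


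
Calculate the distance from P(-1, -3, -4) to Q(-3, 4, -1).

d = √[(x₂-x₁)² + (y₂-y₁)² + (z₂-z₁)²]
  = √[(-2)² + 7² + 3²]
  = √[4 + 49 + 9]
  = √62
  ≈ 7.874

7.874


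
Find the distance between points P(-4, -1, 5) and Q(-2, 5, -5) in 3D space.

d = √[(x₂-x₁)² + (y₂-y₁)² + (z₂-z₁)²]
  = √[2² + 6² + (-10)²]
  = √[4 + 36 + 100]
  = √140
  ≈ 11.83

11.83


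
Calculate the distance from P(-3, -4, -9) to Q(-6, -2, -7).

d = √[(x₂-x₁)² + (y₂-y₁)² + (z₂-z₁)²]
  = √[(-3)² + 2² + 2²]
  = √[9 + 4 + 4]
  = √17
  ≈ 4.123

4.123


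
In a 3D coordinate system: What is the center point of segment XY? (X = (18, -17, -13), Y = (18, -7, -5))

M = ((x₁+x₂)/2, (y₁+y₂)/2, (z₁+z₂)/2)
  = ((18 + 18)/2, (-17 - 7)/2, (-13 - 5)/2)
  = (36/2, -24/2, -18/2)
  = (18, -12, -9)

(18, -12, -9)


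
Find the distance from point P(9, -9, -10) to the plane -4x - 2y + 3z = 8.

distance = |a·x₀ + b·y₀ + c·z₀ - d| / √(a² + b² + c²)
  = |(-4)·9 + (-2)·(-9) + 3·(-10) - 8| / √((-4)² + (-2)² + 3²)
  = |-36 + 18 - 30 - 8| / √(16 + 4 + 9)
  = |-56| / √29
  = 56 / 5.385
  ≈ 10.4

10.4


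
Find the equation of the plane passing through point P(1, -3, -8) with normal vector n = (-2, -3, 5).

The plane through P with normal n = (a, b, c) satisfies n·(r - P) = 0,
i.e. ax + by + cz = a·x₀ + b·y₀ + c·z₀.
d = (-2)·1 + (-3)·(-3) + 5·(-8)
  = -2 + 9 - 40
  = -33
Equation: -2x - 3y + 5z = -33

-2x - 3y + 5z = -33


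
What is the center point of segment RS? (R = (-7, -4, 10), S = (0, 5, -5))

M = ((x₁+x₂)/2, (y₁+y₂)/2, (z₁+z₂)/2)
  = ((-7 + 0)/2, (-4 + 5)/2, (10 - 5)/2)
  = (-7/2, 1/2, 5/2)
  = (-3.5, 0.5, 2.5)

(-3.5, 0.5, 2.5)


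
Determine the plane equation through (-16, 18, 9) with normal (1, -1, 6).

The plane through P with normal n = (a, b, c) satisfies n·(r - P) = 0,
i.e. ax + by + cz = a·x₀ + b·y₀ + c·z₀.
d = 1·(-16) + (-1)·18 + 6·9
  = -16 - 18 + 54
  = 20
Equation: x - y + 6z = 20

x - y + 6z = 20


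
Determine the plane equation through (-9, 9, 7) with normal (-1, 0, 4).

The plane through P with normal n = (a, b, c) satisfies n·(r - P) = 0,
i.e. ax + by + cz = a·x₀ + b·y₀ + c·z₀.
d = (-1)·(-9) + 0·9 + 4·7
  = 9 + 0 + 28
  = 37
Equation: -x + 4z = 37

-x + 4z = 37


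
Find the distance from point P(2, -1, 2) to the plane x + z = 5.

distance = |a·x₀ + b·y₀ + c·z₀ - d| / √(a² + b² + c²)
  = |1·2 + 0·(-1) + 1·2 - 5| / √(1² + 0² + 1²)
  = |2 + 0 + 2 - 5| / √(1 + 0 + 1)
  = |-1| / √2
  = 1 / 1.414
  ≈ 0.7071

0.7071


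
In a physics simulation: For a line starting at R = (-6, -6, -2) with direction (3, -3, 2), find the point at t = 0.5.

P(t) = R + t·d
  = (-6 + 3·0.5, -6 + (-3)·0.5, -2 + 2·0.5)
  = (-6 + 1.5, -6 - 1.5, -2 + 1)
  = (-4.5, -7.5, -1)

(-4.5, -7.5, -1)


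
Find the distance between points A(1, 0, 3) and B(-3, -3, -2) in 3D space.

d = √[(x₂-x₁)² + (y₂-y₁)² + (z₂-z₁)²]
  = √[(-4)² + (-3)² + (-5)²]
  = √[16 + 9 + 25]
  = √50
  ≈ 7.071

7.071


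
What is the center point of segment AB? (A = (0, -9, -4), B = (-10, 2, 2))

M = ((x₁+x₂)/2, (y₁+y₂)/2, (z₁+z₂)/2)
  = ((0 - 10)/2, (-9 + 2)/2, (-4 + 2)/2)
  = (-10/2, -7/2, -2/2)
  = (-5, -3.5, -1)

(-5, -3.5, -1)


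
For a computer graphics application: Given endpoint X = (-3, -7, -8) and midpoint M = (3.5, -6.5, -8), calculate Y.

Y = 2M - X
  = (2·3.5 - (-3), 2·(-6.5) - (-7), 2·(-8) - (-8))
  = (7 + 3, -13 + 7, -16 + 8)
  = (10, -6, -8)

(10, -6, -8)


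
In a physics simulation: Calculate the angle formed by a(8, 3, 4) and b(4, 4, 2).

a·b = 8·4 + 3·4 + 4·2 = 32 + 12 + 8 = 52
|a| = √(8² + 3² + 4²) = √89 ≈ 9.434
|b| = √(4² + 4² + 2²) = √36 ≈ 6
cos θ = (a·b)/(|a||b|) = 52/(9.434·6) ≈ 0.9187
θ = arccos(0.9187) ≈ 23.27°

23.27°


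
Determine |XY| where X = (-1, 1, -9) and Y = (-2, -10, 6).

d = √[(x₂-x₁)² + (y₂-y₁)² + (z₂-z₁)²]
  = √[(-1)² + (-11)² + 15²]
  = √[1 + 121 + 225]
  = √347
  ≈ 18.63

18.63


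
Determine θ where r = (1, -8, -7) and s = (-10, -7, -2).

r·s = 1·(-10) + (-8)·(-7) + (-7)·(-2) = -10 + 56 + 14 = 60
|r| = √(1² + (-8)² + (-7)²) = √114 ≈ 10.68
|s| = √((-10)² + (-7)² + (-2)²) = √153 ≈ 12.37
cos θ = (r·s)/(|r||s|) = 60/(10.68·12.37) ≈ 0.4543
θ = arccos(0.4543) ≈ 62.98°

62.98°


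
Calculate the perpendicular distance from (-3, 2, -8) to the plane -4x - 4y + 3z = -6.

distance = |a·x₀ + b·y₀ + c·z₀ - d| / √(a² + b² + c²)
  = |(-4)·(-3) + (-4)·2 + 3·(-8) - (-6)| / √((-4)² + (-4)² + 3²)
  = |12 - 8 - 24 + 6| / √(16 + 16 + 9)
  = |-14| / √41
  = 14 / 6.403
  ≈ 2.186

2.186


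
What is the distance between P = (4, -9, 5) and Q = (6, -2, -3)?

d = √[(x₂-x₁)² + (y₂-y₁)² + (z₂-z₁)²]
  = √[2² + 7² + (-8)²]
  = √[4 + 49 + 64]
  = √117
  ≈ 10.82

10.82


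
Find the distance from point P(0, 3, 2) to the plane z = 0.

distance = |a·x₀ + b·y₀ + c·z₀ - d| / √(a² + b² + c²)
  = |0·0 + 0·3 + 1·2 - 0| / √(0² + 0² + 1²)
  = |0 + 0 + 2 + 0| / √(0 + 0 + 1)
  = |2| / √1
  = 2 / 1
  ≈ 2

2


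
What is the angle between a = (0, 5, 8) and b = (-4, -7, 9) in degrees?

a·b = 0·(-4) + 5·(-7) + 8·9 = 0 - 35 + 72 = 37
|a| = √(0² + 5² + 8²) = √89 ≈ 9.434
|b| = √((-4)² + (-7)² + 9²) = √146 ≈ 12.08
cos θ = (a·b)/(|a||b|) = 37/(9.434·12.08) ≈ 0.3246
θ = arccos(0.3246) ≈ 71.06°

71.06°


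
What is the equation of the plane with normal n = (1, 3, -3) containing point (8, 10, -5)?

The plane through P with normal n = (a, b, c) satisfies n·(r - P) = 0,
i.e. ax + by + cz = a·x₀ + b·y₀ + c·z₀.
d = 1·8 + 3·10 + (-3)·(-5)
  = 8 + 30 + 15
  = 53
Equation: x + 3y - 3z = 53

x + 3y - 3z = 53
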